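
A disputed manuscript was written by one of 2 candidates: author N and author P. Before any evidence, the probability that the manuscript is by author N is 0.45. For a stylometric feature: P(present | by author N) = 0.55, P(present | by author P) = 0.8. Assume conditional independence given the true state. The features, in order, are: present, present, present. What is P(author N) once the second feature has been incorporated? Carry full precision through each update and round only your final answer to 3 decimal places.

After 'present': P(author N) = 0.55·0.4500 / (0.55·0.4500 + 0.8·0.5500) ≈ 0.3600
After 'present': P(author N) = 0.55·0.3600 / (0.55·0.3600 + 0.8·0.6400) ≈ 0.2789

0.279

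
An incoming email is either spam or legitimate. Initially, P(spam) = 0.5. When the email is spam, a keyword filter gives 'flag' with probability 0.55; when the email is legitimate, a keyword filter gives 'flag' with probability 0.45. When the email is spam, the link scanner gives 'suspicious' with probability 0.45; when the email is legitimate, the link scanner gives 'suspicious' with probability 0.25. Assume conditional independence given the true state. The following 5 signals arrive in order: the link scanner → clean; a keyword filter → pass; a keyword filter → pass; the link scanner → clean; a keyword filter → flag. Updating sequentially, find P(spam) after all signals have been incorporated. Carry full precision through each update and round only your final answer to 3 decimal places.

Each posterior becomes the prior for the next update.
After the link scanner='clean': P(spam) = 0.55·0.5000 / (0.55·0.5000 + 0.75·0.5000) ≈ 0.4231
After a keyword filter='pass': P(spam) = 0.45·0.4231 / (0.45·0.4231 + 0.55·0.5769) ≈ 0.3750
After a keyword filter='pass': P(spam) = 0.45·0.3750 / (0.45·0.3750 + 0.55·0.6250) ≈ 0.3293
After the link scanner='clean': P(spam) = 0.55·0.3293 / (0.55·0.3293 + 0.75·0.6707) ≈ 0.2647
After a keyword filter='flag': P(spam) = 0.55·0.2647 / (0.55·0.2647 + 0.45·0.7353) ≈ 0.3056

0.306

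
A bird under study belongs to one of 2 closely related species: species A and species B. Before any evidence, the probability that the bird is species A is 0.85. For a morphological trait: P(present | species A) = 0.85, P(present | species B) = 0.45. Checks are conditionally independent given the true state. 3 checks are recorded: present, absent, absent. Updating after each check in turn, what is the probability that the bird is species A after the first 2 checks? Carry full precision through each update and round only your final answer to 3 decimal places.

After 'present': P(species A) = 0.85·0.8500 / (0.85·0.8500 + 0.45·0.1500) ≈ 0.9146
After 'absent': P(species A) = 0.15·0.9146 / (0.15·0.9146 + 0.55·0.0854) ≈ 0.7448

0.745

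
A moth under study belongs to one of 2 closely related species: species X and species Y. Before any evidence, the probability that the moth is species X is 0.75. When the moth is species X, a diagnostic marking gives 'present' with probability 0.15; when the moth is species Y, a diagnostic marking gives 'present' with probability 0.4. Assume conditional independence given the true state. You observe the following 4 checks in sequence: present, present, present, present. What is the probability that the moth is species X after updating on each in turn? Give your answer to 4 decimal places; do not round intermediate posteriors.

Each posterior becomes the prior for the next update.
After 'present': P(species X) = 0.15·0.7500 / (0.15·0.7500 + 0.4·0.2500) ≈ 0.5294
After 'present': P(species X) = 0.15·0.5294 / (0.15·0.5294 + 0.4·0.4706) ≈ 0.2967
After 'present': P(species X) = 0.15·0.2967 / (0.15·0.2967 + 0.4·0.7033) ≈ 0.1366
After 'present': P(species X) = 0.15·0.1366 / (0.15·0.1366 + 0.4·0.8634) ≈ 0.0560

0.0560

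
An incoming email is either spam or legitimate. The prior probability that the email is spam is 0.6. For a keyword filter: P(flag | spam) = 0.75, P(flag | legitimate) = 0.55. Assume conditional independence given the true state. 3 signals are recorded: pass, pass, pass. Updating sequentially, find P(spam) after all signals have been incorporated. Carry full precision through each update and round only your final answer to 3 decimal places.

Apply Bayes' rule sequentially, carrying P(spam) forward.
After 'pass': P(spam) = 0.25·0.6000 / (0.25·0.6000 + 0.45·0.4000) ≈ 0.4545
After 'pass': P(spam) = 0.25·0.4545 / (0.25·0.4545 + 0.45·0.5455) ≈ 0.3165
After 'pass': P(spam) = 0.25·0.3165 / (0.25·0.3165 + 0.45·0.6835) ≈ 0.2046

0.205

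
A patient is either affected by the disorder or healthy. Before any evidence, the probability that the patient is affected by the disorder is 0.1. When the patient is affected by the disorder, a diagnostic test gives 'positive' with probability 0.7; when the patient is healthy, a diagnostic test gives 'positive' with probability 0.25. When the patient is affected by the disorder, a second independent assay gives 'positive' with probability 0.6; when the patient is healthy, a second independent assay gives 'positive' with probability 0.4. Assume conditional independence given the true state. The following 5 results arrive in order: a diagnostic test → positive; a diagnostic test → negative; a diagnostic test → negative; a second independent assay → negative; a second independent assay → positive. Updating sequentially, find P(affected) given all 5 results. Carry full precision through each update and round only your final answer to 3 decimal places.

0.047

Apply Bayes' rule sequentially, carrying P(affected) forward.
After a diagnostic test='positive': P(affected) = 0.7·0.1000 / (0.7·0.1000 + 0.25·0.9000) ≈ 0.2373
After a diagnostic test='negative': P(affected) = 0.3·0.2373 / (0.3·0.2373 + 0.75·0.7627) ≈ 0.1107
After a diagnostic test='negative': P(affected) = 0.3·0.1107 / (0.3·0.1107 + 0.75·0.8893) ≈ 0.0474
After a second independent assay='negative': P(affected) = 0.4·0.0474 / (0.4·0.0474 + 0.6·0.9526) ≈ 0.0321
After a second independent assay='positive': P(affected) = 0.6·0.0321 / (0.6·0.0321 + 0.4·0.9679) ≈ 0.0474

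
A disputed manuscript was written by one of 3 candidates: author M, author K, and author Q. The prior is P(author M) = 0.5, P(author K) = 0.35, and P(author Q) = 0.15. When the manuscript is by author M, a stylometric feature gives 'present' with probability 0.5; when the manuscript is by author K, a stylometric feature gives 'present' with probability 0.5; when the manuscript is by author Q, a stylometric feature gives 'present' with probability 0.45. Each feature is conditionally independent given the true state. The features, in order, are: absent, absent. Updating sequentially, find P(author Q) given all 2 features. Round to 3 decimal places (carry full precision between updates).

Each posterior becomes the prior for the next update.
After 'absent': normaliser = 0.5·0.5000 + 0.5·0.3500 + 0.55·0.1500; P(author M) ≈ 0.4926, P(author K) ≈ 0.3448, P(author Q) ≈ 0.1626
After 'absent': normaliser = 0.5·0.4926 + 0.5·0.3448 + 0.55·0.1626; P(author M) ≈ 0.4847, P(author K) ≈ 0.3393, P(author Q) ≈ 0.1760

0.176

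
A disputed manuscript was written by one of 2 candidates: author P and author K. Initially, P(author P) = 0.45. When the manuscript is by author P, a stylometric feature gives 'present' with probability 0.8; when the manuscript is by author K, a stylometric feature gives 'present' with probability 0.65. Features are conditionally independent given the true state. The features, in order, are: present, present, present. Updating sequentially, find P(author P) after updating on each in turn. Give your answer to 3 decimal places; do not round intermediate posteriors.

Each posterior becomes the prior for the next update.
After 'present': P(author P) = 0.8·0.4500 / (0.8·0.4500 + 0.65·0.5500) ≈ 0.5017
After 'present': P(author P) = 0.8·0.5017 / (0.8·0.5017 + 0.65·0.4983) ≈ 0.5534
After 'present': P(author P) = 0.8·0.5534 / (0.8·0.5534 + 0.65·0.4466) ≈ 0.6040

0.604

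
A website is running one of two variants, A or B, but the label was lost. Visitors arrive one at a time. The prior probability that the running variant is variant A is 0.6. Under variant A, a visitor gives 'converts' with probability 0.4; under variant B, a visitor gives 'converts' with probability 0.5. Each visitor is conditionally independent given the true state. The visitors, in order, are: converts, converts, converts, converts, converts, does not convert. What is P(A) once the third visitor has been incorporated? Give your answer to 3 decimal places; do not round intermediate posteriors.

Apply Bayes' rule sequentially, carrying P(A) forward.
After 'converts': P(A) = 0.4·0.6000 / (0.4·0.6000 + 0.5·0.4000) ≈ 0.5455
After 'converts': P(A) = 0.4·0.5455 / (0.4·0.5455 + 0.5·0.4545) ≈ 0.4898
After 'converts': P(A) = 0.4·0.4898 / (0.4·0.4898 + 0.5·0.5102) ≈ 0.4344

0.434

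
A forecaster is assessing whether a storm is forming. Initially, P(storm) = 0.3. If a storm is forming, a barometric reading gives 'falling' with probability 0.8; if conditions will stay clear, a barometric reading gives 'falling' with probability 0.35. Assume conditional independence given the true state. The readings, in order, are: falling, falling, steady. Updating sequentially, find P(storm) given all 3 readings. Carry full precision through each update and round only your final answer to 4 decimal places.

Each posterior becomes the prior for the next update.
After 'falling': P(storm) = 0.8·0.3000 / (0.8·0.3000 + 0.35·0.7000) ≈ 0.4948
After 'falling': P(storm) = 0.8·0.4948 / (0.8·0.4948 + 0.35·0.5052) ≈ 0.6913
After 'steady': P(storm) = 0.2·0.6913 / (0.2·0.6913 + 0.65·0.3087) ≈ 0.4079

0.4079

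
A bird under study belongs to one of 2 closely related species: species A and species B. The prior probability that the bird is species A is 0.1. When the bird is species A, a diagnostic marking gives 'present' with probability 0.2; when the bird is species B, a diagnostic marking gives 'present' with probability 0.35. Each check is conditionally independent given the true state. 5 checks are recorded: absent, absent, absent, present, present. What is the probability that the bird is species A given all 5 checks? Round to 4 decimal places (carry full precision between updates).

Apply Bayes' rule sequentially, carrying P(species A) forward.
After 'absent': P(species A) = 0.8·0.1000 / (0.8·0.1000 + 0.65·0.9000) ≈ 0.1203
After 'absent': P(species A) = 0.8·0.1203 / (0.8·0.1203 + 0.65·0.8797) ≈ 0.1441
After 'absent': P(species A) = 0.8·0.1441 / (0.8·0.1441 + 0.65·0.8559) ≈ 0.1716
After 'present': P(species A) = 0.2·0.1716 / (0.2·0.1716 + 0.35·0.8284) ≈ 0.1058
After 'present': P(species A) = 0.2·0.1058 / (0.2·0.1058 + 0.35·0.8942) ≈ 0.0634

0.0634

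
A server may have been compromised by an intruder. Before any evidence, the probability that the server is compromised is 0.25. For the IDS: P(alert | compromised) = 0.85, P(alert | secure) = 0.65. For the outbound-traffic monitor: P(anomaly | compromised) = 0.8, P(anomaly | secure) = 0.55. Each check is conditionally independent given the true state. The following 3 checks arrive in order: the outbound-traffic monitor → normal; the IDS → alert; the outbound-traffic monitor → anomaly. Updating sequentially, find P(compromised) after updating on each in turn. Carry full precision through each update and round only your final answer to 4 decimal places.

0.2198

After the outbound-traffic monitor='normal': P(compromised) = 0.2·0.2500 / (0.2·0.2500 + 0.45·0.7500) ≈ 0.1290
After the IDS='alert': P(compromised) = 0.85·0.1290 / (0.85·0.1290 + 0.65·0.8710) ≈ 0.1623
After the outbound-traffic monitor='anomaly': P(compromised) = 0.8·0.1623 / (0.8·0.1623 + 0.55·0.8377) ≈ 0.2198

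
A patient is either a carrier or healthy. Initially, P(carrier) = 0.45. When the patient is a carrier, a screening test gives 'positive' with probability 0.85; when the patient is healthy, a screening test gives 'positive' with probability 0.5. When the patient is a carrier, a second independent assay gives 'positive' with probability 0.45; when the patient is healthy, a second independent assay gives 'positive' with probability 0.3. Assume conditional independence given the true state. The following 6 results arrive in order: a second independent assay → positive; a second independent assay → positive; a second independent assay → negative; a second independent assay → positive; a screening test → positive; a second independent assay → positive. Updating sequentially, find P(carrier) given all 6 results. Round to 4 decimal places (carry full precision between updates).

After a second independent assay='positive': P(carrier) = 0.45·0.4500 / (0.45·0.4500 + 0.3·0.5500) ≈ 0.5510
After a second independent assay='positive': P(carrier) = 0.45·0.5510 / (0.45·0.5510 + 0.3·0.4490) ≈ 0.6480
After a second independent assay='negative': P(carrier) = 0.55·0.6480 / (0.55·0.6480 + 0.7·0.3520) ≈ 0.5912
After a second independent assay='positive': P(carrier) = 0.45·0.5912 / (0.45·0.5912 + 0.3·0.4088) ≈ 0.6845
After a screening test='positive': P(carrier) = 0.85·0.6845 / (0.85·0.6845 + 0.5·0.3155) ≈ 0.7867
After a second independent assay='positive': P(carrier) = 0.45·0.7867 / (0.45·0.7867 + 0.3·0.2133) ≈ 0.8469

0.8469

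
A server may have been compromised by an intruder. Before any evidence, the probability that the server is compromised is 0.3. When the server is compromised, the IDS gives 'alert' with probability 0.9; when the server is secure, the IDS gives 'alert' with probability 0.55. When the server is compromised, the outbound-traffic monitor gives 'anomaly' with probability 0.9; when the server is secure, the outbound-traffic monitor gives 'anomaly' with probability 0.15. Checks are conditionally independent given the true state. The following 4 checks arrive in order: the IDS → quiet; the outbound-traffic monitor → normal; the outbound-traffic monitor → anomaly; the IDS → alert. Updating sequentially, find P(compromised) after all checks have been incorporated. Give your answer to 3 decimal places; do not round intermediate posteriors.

After the IDS='quiet': P(compromised) = 0.1·0.3000 / (0.1·0.3000 + 0.45·0.7000) ≈ 0.0870
After the outbound-traffic monitor='normal': P(compromised) = 0.1·0.0870 / (0.1·0.0870 + 0.85·0.9130) ≈ 0.0111
After the outbound-traffic monitor='anomaly': P(compromised) = 0.9·0.0111 / (0.9·0.0111 + 0.15·0.9889) ≈ 0.0630
After the IDS='alert': P(compromised) = 0.9·0.0630 / (0.9·0.0630 + 0.55·0.9370) ≈ 0.0991

0.099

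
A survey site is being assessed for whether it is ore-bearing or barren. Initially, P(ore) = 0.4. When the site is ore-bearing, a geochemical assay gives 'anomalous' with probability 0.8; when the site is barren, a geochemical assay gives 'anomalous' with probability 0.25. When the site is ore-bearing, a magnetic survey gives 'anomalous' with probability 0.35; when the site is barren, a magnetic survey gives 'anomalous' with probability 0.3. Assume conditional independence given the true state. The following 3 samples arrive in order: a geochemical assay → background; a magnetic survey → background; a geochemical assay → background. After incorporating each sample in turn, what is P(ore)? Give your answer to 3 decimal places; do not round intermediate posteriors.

After a geochemical assay='background': P(ore) = 0.2·0.4000 / (0.2·0.4000 + 0.75·0.6000) ≈ 0.1509
After a magnetic survey='background': P(ore) = 0.65·0.1509 / (0.65·0.1509 + 0.7·0.8491) ≈ 0.1417
After a geochemical assay='background': P(ore) = 0.2·0.1417 / (0.2·0.1417 + 0.75·0.8583) ≈ 0.0422

0.042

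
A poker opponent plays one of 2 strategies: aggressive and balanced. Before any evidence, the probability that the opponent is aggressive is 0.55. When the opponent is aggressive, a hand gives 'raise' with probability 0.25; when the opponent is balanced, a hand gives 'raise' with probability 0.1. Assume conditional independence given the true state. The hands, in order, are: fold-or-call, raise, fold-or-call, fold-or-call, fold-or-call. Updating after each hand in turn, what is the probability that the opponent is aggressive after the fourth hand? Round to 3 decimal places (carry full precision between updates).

0.639

After 'fold-or-call': P(aggressive) = 0.75·0.5500 / (0.75·0.5500 + 0.9·0.4500) ≈ 0.5046
After 'raise': P(aggressive) = 0.25·0.5046 / (0.25·0.5046 + 0.1·0.4954) ≈ 0.7180
After 'fold-or-call': P(aggressive) = 0.75·0.7180 / (0.75·0.7180 + 0.9·0.2820) ≈ 0.6797
After 'fold-or-call': P(aggressive) = 0.75·0.6797 / (0.75·0.6797 + 0.9·0.3203) ≈ 0.6388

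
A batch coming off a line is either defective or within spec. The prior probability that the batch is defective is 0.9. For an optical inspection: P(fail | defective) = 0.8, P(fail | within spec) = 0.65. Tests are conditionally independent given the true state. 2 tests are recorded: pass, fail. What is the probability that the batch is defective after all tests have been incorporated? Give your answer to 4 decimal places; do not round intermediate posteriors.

After 'pass': P(defective) = 0.2·0.9000 / (0.2·0.9000 + 0.35·0.1000) ≈ 0.8372
After 'fail': P(defective) = 0.8·0.8372 / (0.8·0.8372 + 0.65·0.1628) ≈ 0.8636

0.8636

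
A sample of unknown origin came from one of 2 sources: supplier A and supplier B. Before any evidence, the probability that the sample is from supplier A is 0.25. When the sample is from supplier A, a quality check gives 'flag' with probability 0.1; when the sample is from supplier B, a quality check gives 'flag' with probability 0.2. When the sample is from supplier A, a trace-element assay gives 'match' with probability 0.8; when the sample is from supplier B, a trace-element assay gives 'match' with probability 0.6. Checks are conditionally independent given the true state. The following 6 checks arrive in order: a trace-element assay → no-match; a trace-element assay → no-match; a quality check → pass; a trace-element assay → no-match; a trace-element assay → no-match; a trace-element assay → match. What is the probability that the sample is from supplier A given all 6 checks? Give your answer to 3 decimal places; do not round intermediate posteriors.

0.030

After a trace-element assay='no-match': P(supplier A) = 0.2·0.2500 / (0.2·0.2500 + 0.4·0.7500) ≈ 0.1429
After a trace-element assay='no-match': P(supplier A) = 0.2·0.1429 / (0.2·0.1429 + 0.4·0.8571) ≈ 0.0769
After a quality check='pass': P(supplier A) = 0.9·0.0769 / (0.9·0.0769 + 0.8·0.9231) ≈ 0.0857
After a trace-element assay='no-match': P(supplier A) = 0.2·0.0857 / (0.2·0.0857 + 0.4·0.9143) ≈ 0.0448
After a trace-element assay='no-match': P(supplier A) = 0.2·0.0448 / (0.2·0.0448 + 0.4·0.9552) ≈ 0.0229
After a trace-element assay='match': P(supplier A) = 0.8·0.0229 / (0.8·0.0229 + 0.6·0.9771) ≈ 0.0303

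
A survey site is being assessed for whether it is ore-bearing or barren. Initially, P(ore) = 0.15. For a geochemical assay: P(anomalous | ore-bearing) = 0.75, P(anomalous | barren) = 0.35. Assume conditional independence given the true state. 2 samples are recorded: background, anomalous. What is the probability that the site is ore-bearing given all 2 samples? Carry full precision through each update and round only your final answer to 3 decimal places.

0.127

After 'background': P(ore) = 0.25·0.1500 / (0.25·0.1500 + 0.65·0.8500) ≈ 0.0636
After 'anomalous': P(ore) = 0.75·0.0636 / (0.75·0.0636 + 0.35·0.9364) ≈ 0.1270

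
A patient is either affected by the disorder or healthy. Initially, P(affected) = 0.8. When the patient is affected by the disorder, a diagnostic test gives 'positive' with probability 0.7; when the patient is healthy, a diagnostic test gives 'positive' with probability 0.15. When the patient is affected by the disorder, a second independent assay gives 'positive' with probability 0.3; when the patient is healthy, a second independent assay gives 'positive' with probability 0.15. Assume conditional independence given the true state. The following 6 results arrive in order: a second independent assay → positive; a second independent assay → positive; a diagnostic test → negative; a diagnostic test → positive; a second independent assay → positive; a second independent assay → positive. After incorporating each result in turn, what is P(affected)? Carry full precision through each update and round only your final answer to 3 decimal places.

0.991

After a second independent assay='positive': P(affected) = 0.3·0.8000 / (0.3·0.8000 + 0.15·0.2000) ≈ 0.8889
After a second independent assay='positive': P(affected) = 0.3·0.8889 / (0.3·0.8889 + 0.15·0.1111) ≈ 0.9412
After a diagnostic test='negative': P(affected) = 0.3·0.9412 / (0.3·0.9412 + 0.85·0.0588) ≈ 0.8496
After a diagnostic test='positive': P(affected) = 0.7·0.8496 / (0.7·0.8496 + 0.15·0.1504) ≈ 0.9634
After a second independent assay='positive': P(affected) = 0.3·0.9634 / (0.3·0.9634 + 0.15·0.0366) ≈ 0.9814
After a second independent assay='positive': P(affected) = 0.3·0.9814 / (0.3·0.9814 + 0.15·0.0186) ≈ 0.9906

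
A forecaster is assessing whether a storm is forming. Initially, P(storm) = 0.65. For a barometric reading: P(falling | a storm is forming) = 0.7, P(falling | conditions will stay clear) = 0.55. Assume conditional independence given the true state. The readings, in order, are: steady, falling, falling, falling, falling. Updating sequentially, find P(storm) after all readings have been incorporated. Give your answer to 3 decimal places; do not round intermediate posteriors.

0.765

After 'steady': P(storm) = 0.3·0.6500 / (0.3·0.6500 + 0.45·0.3500) ≈ 0.5532
After 'falling': P(storm) = 0.7·0.5532 / (0.7·0.5532 + 0.55·0.4468) ≈ 0.6118
After 'falling': P(storm) = 0.7·0.6118 / (0.7·0.6118 + 0.55·0.3882) ≈ 0.6673
After 'falling': P(storm) = 0.7·0.6673 / (0.7·0.6673 + 0.55·0.3327) ≈ 0.7185
After 'falling': P(storm) = 0.7·0.7185 / (0.7·0.7185 + 0.55·0.2815) ≈ 0.7646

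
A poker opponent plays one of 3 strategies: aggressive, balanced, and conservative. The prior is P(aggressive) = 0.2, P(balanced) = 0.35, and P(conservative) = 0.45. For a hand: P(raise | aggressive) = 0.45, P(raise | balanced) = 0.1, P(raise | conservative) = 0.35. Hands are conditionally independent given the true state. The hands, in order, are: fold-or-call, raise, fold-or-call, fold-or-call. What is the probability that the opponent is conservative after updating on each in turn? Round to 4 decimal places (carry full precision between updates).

After 'fold-or-call': normaliser = 0.55·0.2000 + 0.9·0.3500 + 0.65·0.4500; P(aggressive) ≈ 0.1533, P(balanced) ≈ 0.4390, P(conservative) ≈ 0.4077
After 'raise': normaliser = 0.45·0.1533 + 0.1·0.4390 + 0.35·0.4077; P(aggressive) ≈ 0.2699, P(balanced) ≈ 0.1718, P(conservative) ≈ 0.5583
After 'fold-or-call': normaliser = 0.55·0.2699 + 0.9·0.1718 + 0.65·0.5583; P(aggressive) ≈ 0.2229, P(balanced) ≈ 0.2322, P(conservative) ≈ 0.5449
After 'fold-or-call': normaliser = 0.55·0.2229 + 0.9·0.2322 + 0.65·0.5449; P(aggressive) ≈ 0.1788, P(balanced) ≈ 0.3047, P(conservative) ≈ 0.5165

0.5165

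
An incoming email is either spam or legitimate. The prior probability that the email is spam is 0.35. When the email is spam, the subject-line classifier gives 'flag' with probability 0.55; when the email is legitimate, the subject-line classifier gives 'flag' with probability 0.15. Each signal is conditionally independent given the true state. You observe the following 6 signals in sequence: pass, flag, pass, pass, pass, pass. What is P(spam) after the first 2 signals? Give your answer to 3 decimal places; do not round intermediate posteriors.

After 'pass': P(spam) = 0.45·0.3500 / (0.45·0.3500 + 0.85·0.6500) ≈ 0.2218
After 'flag': P(spam) = 0.55·0.2218 / (0.55·0.2218 + 0.15·0.7782) ≈ 0.5111

0.511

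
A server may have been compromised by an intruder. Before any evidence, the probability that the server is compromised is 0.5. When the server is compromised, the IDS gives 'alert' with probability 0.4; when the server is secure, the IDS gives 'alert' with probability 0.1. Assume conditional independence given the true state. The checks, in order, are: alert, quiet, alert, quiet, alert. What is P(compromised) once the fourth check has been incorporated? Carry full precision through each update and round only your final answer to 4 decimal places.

Apply Bayes' rule sequentially, carrying P(compromised) forward.
After 'alert': P(compromised) = 0.4·0.5000 / (0.4·0.5000 + 0.1·0.5000) ≈ 0.8000
After 'quiet': P(compromised) = 0.6·0.8000 / (0.6·0.8000 + 0.9·0.2000) ≈ 0.7273
After 'alert': P(compromised) = 0.4·0.7273 / (0.4·0.7273 + 0.1·0.2727) ≈ 0.9143
After 'quiet': P(compromised) = 0.6·0.9143 / (0.6·0.9143 + 0.9·0.0857) ≈ 0.8767

0.8767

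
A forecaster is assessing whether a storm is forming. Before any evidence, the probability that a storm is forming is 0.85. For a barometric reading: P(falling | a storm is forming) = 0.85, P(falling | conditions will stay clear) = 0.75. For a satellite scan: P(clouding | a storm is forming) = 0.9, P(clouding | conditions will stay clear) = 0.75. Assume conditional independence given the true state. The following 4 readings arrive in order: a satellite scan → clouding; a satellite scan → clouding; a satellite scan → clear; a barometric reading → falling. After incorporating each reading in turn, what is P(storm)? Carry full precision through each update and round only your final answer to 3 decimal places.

After a satellite scan='clouding': P(storm) = 0.9·0.8500 / (0.9·0.8500 + 0.75·0.1500) ≈ 0.8718
After a satellite scan='clouding': P(storm) = 0.9·0.8718 / (0.9·0.8718 + 0.75·0.1282) ≈ 0.8908
After a satellite scan='clear': P(storm) = 0.1·0.8908 / (0.1·0.8908 + 0.25·0.1092) ≈ 0.7655
After a barometric reading='falling': P(storm) = 0.85·0.7655 / (0.85·0.7655 + 0.75·0.2345) ≈ 0.7872

0.787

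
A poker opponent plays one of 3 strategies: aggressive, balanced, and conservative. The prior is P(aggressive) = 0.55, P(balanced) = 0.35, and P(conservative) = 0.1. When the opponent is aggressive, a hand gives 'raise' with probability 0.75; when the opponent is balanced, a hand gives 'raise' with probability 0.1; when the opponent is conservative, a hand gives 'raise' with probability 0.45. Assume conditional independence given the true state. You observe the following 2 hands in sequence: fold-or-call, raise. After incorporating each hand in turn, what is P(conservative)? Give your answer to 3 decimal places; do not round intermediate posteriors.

0.155

After 'fold-or-call': normaliser = 0.25·0.5500 + 0.9·0.3500 + 0.55·0.1000; P(aggressive) ≈ 0.2709, P(balanced) ≈ 0.6207, P(conservative) ≈ 0.1084
After 'raise': normaliser = 0.75·0.2709 + 0.1·0.6207 + 0.45·0.1084; P(aggressive) ≈ 0.6471, P(balanced) ≈ 0.1976, P(conservative) ≈ 0.1553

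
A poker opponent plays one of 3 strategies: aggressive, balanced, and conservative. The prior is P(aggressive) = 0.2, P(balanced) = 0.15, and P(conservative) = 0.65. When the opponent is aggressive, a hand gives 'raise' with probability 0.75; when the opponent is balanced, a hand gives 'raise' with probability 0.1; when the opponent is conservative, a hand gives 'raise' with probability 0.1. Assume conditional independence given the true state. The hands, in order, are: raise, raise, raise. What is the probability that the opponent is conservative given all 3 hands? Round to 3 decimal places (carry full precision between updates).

After 'raise': normaliser = 0.75·0.2000 + 0.1·0.1500 + 0.1·0.6500; P(aggressive) ≈ 0.6522, P(balanced) ≈ 0.0652, P(conservative) ≈ 0.2826
After 'raise': normaliser = 0.75·0.6522 + 0.1·0.0652 + 0.1·0.2826; P(aggressive) ≈ 0.9336, P(balanced) ≈ 0.0124, P(conservative) ≈ 0.0539
After 'raise': normaliser = 0.75·0.9336 + 0.1·0.0124 + 0.1·0.0539; P(aggressive) ≈ 0.9906, P(balanced) ≈ 0.0018, P(conservative) ≈ 0.0076

0.008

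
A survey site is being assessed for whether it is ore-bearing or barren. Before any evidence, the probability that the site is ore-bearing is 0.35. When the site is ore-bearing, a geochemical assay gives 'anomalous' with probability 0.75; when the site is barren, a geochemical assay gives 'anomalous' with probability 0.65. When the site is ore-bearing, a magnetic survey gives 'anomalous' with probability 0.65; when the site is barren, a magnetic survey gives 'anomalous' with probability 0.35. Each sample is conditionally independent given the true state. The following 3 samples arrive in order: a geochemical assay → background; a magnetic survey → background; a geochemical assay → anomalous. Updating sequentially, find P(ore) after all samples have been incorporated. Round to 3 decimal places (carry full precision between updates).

After a geochemical assay='background': P(ore) = 0.25·0.3500 / (0.25·0.3500 + 0.35·0.6500) ≈ 0.2778
After a magnetic survey='background': P(ore) = 0.35·0.2778 / (0.35·0.2778 + 0.65·0.7222) ≈ 0.1716
After a geochemical assay='anomalous': P(ore) = 0.75·0.1716 / (0.75·0.1716 + 0.65·0.8284) ≈ 0.1929

0.193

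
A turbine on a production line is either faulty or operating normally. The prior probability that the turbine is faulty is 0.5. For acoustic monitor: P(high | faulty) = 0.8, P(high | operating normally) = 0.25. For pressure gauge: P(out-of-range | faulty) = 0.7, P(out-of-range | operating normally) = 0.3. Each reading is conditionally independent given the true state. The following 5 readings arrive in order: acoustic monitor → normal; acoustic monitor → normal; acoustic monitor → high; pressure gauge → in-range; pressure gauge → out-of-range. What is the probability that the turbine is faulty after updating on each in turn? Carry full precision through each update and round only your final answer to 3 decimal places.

0.185

Apply Bayes' rule sequentially, carrying P(faulty) forward.
After acoustic monitor='normal': P(faulty) = 0.2·0.5000 / (0.2·0.5000 + 0.75·0.5000) ≈ 0.2105
After acoustic monitor='normal': P(faulty) = 0.2·0.2105 / (0.2·0.2105 + 0.75·0.7895) ≈ 0.0664
After acoustic monitor='high': P(faulty) = 0.8·0.0664 / (0.8·0.0664 + 0.25·0.9336) ≈ 0.1854
After pressure gauge='in-range': P(faulty) = 0.3·0.1854 / (0.3·0.1854 + 0.7·0.8146) ≈ 0.0889
After pressure gauge='out-of-range': P(faulty) = 0.7·0.0889 / (0.7·0.0889 + 0.3·0.9111) ≈ 0.1854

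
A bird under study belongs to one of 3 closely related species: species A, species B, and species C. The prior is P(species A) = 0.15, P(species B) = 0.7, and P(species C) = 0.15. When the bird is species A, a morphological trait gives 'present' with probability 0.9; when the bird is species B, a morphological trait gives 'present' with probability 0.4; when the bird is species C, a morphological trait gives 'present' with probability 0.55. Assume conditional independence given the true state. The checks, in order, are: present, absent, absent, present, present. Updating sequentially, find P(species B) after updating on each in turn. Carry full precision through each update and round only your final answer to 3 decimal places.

After 'present': normaliser = 0.9·0.1500 + 0.4·0.7000 + 0.55·0.1500; P(species A) ≈ 0.2714, P(species B) ≈ 0.5628, P(species C) ≈ 0.1658
After 'absent': normaliser = 0.1·0.2714 + 0.6·0.5628 + 0.45·0.1658; P(species A) ≈ 0.0617, P(species B) ≈ 0.7684, P(species C) ≈ 0.1698
After 'absent': normaliser = 0.1·0.0617 + 0.6·0.7684 + 0.45·0.1698; P(species A) ≈ 0.0114, P(species B) ≈ 0.8481, P(species C) ≈ 0.1406
After 'present': normaliser = 0.9·0.0114 + 0.4·0.8481 + 0.55·0.1406; P(species A) ≈ 0.0240, P(species B) ≈ 0.7949, P(species C) ≈ 0.1811
After 'present': normaliser = 0.9·0.0240 + 0.4·0.7949 + 0.55·0.1811; P(species A) ≈ 0.0491, P(species B) ≈ 0.7240, P(species C) ≈ 0.2269

0.724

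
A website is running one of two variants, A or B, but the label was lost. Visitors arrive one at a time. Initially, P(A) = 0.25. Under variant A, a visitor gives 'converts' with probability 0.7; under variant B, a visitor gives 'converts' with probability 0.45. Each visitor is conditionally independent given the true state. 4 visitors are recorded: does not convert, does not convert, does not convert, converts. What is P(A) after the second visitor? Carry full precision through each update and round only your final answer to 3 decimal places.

After 'does not convert': P(A) = 0.3·0.2500 / (0.3·0.2500 + 0.55·0.7500) ≈ 0.1538
After 'does not convert': P(A) = 0.3·0.1538 / (0.3·0.1538 + 0.55·0.8462) ≈ 0.0902

0.090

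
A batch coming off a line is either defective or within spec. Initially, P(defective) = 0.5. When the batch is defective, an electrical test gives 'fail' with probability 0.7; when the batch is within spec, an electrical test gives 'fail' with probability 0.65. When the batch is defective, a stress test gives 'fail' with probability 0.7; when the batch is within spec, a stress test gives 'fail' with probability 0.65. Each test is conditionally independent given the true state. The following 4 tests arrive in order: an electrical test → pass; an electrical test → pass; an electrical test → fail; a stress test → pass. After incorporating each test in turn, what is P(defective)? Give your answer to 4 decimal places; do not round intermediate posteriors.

Apply Bayes' rule sequentially, carrying P(defective) forward.
After an electrical test='pass': P(defective) = 0.3·0.5000 / (0.3·0.5000 + 0.35·0.5000) ≈ 0.4615
After an electrical test='pass': P(defective) = 0.3·0.4615 / (0.3·0.4615 + 0.35·0.5385) ≈ 0.4235
After an electrical test='fail': P(defective) = 0.7·0.4235 / (0.7·0.4235 + 0.65·0.5765) ≈ 0.4417
After a stress test='pass': P(defective) = 0.3·0.4417 / (0.3·0.4417 + 0.35·0.5583) ≈ 0.4041

0.4041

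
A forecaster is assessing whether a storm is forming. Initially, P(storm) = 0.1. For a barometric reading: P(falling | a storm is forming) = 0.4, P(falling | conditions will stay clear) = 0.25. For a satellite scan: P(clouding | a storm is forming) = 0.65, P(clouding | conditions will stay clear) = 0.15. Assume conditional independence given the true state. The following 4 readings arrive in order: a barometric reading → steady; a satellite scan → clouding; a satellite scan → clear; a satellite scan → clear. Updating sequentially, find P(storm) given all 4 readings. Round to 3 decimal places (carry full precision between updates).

Apply Bayes' rule sequentially, carrying P(storm) forward.
After a barometric reading='steady': P(storm) = 0.6·0.1000 / (0.6·0.1000 + 0.75·0.9000) ≈ 0.0816
After a satellite scan='clouding': P(storm) = 0.65·0.0816 / (0.65·0.0816 + 0.15·0.9184) ≈ 0.2781
After a satellite scan='clear': P(storm) = 0.35·0.2781 / (0.35·0.2781 + 0.85·0.7219) ≈ 0.1369
After a satellite scan='clear': P(storm) = 0.35·0.1369 / (0.35·0.1369 + 0.85·0.8631) ≈ 0.0613

0.061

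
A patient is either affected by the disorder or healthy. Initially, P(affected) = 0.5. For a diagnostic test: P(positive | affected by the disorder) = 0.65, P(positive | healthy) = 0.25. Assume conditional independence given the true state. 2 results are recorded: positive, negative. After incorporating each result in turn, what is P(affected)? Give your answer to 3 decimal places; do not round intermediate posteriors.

0.548

After 'positive': P(affected) = 0.65·0.5000 / (0.65·0.5000 + 0.25·0.5000) ≈ 0.7222
After 'negative': P(affected) = 0.35·0.7222 / (0.35·0.7222 + 0.75·0.2778) ≈ 0.5482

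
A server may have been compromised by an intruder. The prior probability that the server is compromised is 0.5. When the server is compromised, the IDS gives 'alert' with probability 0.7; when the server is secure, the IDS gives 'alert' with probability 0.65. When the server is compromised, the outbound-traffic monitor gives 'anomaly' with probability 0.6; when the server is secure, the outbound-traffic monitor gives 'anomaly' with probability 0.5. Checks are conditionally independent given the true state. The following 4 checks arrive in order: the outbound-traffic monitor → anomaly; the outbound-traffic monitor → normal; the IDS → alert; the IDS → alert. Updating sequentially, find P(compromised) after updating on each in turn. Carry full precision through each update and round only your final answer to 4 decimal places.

0.5268

After the outbound-traffic monitor='anomaly': P(compromised) = 0.6·0.5000 / (0.6·0.5000 + 0.5·0.5000) ≈ 0.5455
After the outbound-traffic monitor='normal': P(compromised) = 0.4·0.5455 / (0.4·0.5455 + 0.5·0.4545) ≈ 0.4898
After the IDS='alert': P(compromised) = 0.7·0.4898 / (0.7·0.4898 + 0.65·0.5102) ≈ 0.5083
After the IDS='alert': P(compromised) = 0.7·0.5083 / (0.7·0.5083 + 0.65·0.4917) ≈ 0.5268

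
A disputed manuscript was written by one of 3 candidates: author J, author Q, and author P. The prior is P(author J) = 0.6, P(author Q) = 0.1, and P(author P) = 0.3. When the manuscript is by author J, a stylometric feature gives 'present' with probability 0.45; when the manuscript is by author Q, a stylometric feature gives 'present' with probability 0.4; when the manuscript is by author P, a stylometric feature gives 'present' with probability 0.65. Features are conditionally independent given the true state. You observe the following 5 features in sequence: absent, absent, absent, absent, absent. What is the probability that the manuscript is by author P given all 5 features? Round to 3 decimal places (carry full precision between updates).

0.040

After 'absent': normaliser = 0.55·0.6000 + 0.6·0.1000 + 0.35·0.3000; P(author J) ≈ 0.6667, P(author Q) ≈ 0.1212, P(author P) ≈ 0.2121
After 'absent': normaliser = 0.55·0.6667 + 0.6·0.1212 + 0.35·0.2121; P(author J) ≈ 0.7139, P(author Q) ≈ 0.1416, P(author P) ≈ 0.1445
After 'absent': normaliser = 0.55·0.7139 + 0.6·0.1416 + 0.35·0.1445; P(author J) ≈ 0.7434, P(author Q) ≈ 0.1608, P(author P) ≈ 0.0958
After 'absent': normaliser = 0.55·0.7434 + 0.6·0.1608 + 0.35·0.0958; P(author J) ≈ 0.7587, P(author Q) ≈ 0.1791, P(author P) ≈ 0.0622
After 'absent': normaliser = 0.55·0.7587 + 0.6·0.1791 + 0.35·0.0622; P(author J) ≈ 0.7635, P(author Q) ≈ 0.1966, P(author P) ≈ 0.0398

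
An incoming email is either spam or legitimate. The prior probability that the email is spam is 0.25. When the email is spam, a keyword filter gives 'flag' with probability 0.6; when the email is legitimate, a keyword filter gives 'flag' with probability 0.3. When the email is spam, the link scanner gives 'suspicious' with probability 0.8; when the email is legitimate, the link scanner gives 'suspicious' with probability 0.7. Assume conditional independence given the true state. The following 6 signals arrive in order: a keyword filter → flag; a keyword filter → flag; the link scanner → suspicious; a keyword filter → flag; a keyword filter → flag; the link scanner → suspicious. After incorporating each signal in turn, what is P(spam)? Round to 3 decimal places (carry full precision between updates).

After a keyword filter='flag': P(spam) = 0.6·0.2500 / (0.6·0.2500 + 0.3·0.7500) ≈ 0.4000
After a keyword filter='flag': P(spam) = 0.6·0.4000 / (0.6·0.4000 + 0.3·0.6000) ≈ 0.5714
After the link scanner='suspicious': P(spam) = 0.8·0.5714 / (0.8·0.5714 + 0.7·0.4286) ≈ 0.6038
After a keyword filter='flag': P(spam) = 0.6·0.6038 / (0.6·0.6038 + 0.3·0.3962) ≈ 0.7529
After a keyword filter='flag': P(spam) = 0.6·0.7529 / (0.6·0.7529 + 0.3·0.2471) ≈ 0.8591
After the link scanner='suspicious': P(spam) = 0.8·0.8591 / (0.8·0.8591 + 0.7·0.1409) ≈ 0.8745

0.874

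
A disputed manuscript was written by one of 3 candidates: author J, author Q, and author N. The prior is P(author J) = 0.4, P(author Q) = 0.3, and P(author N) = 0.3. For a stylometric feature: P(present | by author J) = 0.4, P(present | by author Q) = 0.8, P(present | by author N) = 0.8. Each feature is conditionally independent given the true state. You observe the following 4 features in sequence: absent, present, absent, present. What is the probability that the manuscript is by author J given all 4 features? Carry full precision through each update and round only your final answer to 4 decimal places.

Apply Bayes' rule sequentially, carrying P(author J) forward.
After 'absent': normaliser = 0.6·0.4000 + 0.2·0.3000 + 0.2·0.3000; P(author J) ≈ 0.6667, P(author Q) ≈ 0.1667, P(author N) ≈ 0.1667
After 'present': normaliser = 0.4·0.6667 + 0.8·0.1667 + 0.8·0.1667; P(author J) ≈ 0.5000, P(author Q) ≈ 0.2500, P(author N) ≈ 0.2500
After 'absent': normaliser = 0.6·0.5000 + 0.2·0.2500 + 0.2·0.2500; P(author J) ≈ 0.7500, P(author Q) ≈ 0.1250, P(author N) ≈ 0.1250
After 'present': normaliser = 0.4·0.7500 + 0.8·0.1250 + 0.8·0.1250; P(author J) ≈ 0.6000, P(author Q) ≈ 0.2000, P(author N) ≈ 0.2000

0.6000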